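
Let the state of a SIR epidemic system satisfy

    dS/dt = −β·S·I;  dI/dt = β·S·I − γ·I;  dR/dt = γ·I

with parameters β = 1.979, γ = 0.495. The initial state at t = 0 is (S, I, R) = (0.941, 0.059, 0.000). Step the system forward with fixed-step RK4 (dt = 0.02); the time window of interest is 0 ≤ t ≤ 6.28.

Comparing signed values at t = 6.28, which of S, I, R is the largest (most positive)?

t=0.000: state=(0.941, 0.059, 0.000)
step 1 (dt=0.02): k1=(-0.110, 0.081, 0.029), k2=(-0.111, 0.082, 0.030), k3=(-0.111, 0.082, 0.030), k4=(-0.113, 0.083, 0.030); state += dt/6·(k1+2k2+2k3+k4)
t=0.020: state=(0.939, 0.061, 0.001)
t=0.040: state=(0.936, 0.062, 0.001)
t=0.060: state=(0.934, 0.064, 0.002)
continuing one RK4 step at a time; state shown every 25 steps (Δt=0.5):
t=0.500: state=(0.866, 0.113, 0.021)
t=1.000: state=(0.745, 0.197, 0.058)
t=1.500: state=(0.584, 0.297, 0.119)
t=2.000: state=(0.416, 0.380, 0.204)
t=2.500: state=(0.280, 0.417, 0.304)
t=3.000: state=(0.185, 0.408, 0.406)
t=3.500: state=(0.126, 0.371, 0.503)
t=4.000: state=(0.089, 0.322, 0.589)
t=4.500: state=(0.067, 0.271, 0.662)
t=5.000: state=(0.052, 0.224, 0.724)
t=5.500: state=(0.043, 0.183, 0.774)
t=6.000: state=(0.036, 0.149, 0.815)
t=6.280: state=(0.033, 0.132, 0.834)
compare at T: S=0.033, I=0.132, R=0.834

largest component: R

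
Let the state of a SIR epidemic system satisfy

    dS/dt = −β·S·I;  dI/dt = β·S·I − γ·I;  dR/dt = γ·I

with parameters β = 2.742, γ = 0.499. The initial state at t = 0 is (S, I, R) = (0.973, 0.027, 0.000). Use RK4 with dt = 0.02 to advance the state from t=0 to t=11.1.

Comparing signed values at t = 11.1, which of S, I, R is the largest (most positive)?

largest component: R

t=0.000: state=(0.973, 0.027, 0.000)
step 1 (dt=0.02): k1=(-0.072, 0.059, 0.013), k2=(-0.074, 0.060, 0.014), k3=(-0.074, 0.060, 0.014), k4=(-0.075, 0.061, 0.014); state += dt/6·(k1+2k2+2k3+k4)
t=0.020: state=(0.972, 0.028, 0.000)
t=0.040: state=(0.970, 0.029, 0.001)
t=0.060: state=(0.968, 0.031, 0.001)
continuing one RK4 step at a time; state shown every 25 steps (Δt=0.5):
t=0.500: state=(0.911, 0.077, 0.012)
t=1.000: state=(0.764, 0.192, 0.044)
t=1.500: state=(0.524, 0.364, 0.113)
t=2.000: state=(0.288, 0.490, 0.221)
t=2.500: state=(0.144, 0.508, 0.348)
t=3.000: state=(0.074, 0.457, 0.469)
t=3.500: state=(0.041, 0.384, 0.574)
t=4.000: state=(0.026, 0.313, 0.661)
t=4.500: state=(0.017, 0.251, 0.731)
t=5.000: state=(0.013, 0.200, 0.787)
t=5.500: state=(0.010, 0.158, 0.832)
t=6.000: state=(0.008, 0.125, 0.867)
t=6.500: state=(0.007, 0.098, 0.895)
t=7.000: state=(0.006, 0.077, 0.916)
t=7.500: state=(0.006, 0.061, 0.934)
t=8.000: state=(0.005, 0.048, 0.947)
t=8.500: state=(0.005, 0.037, 0.958)
t=9.000: state=(0.005, 0.029, 0.966)
t=9.500: state=(0.005, 0.023, 0.972)
t=10.000: state=(0.005, 0.018, 0.977)
t=10.500: state=(0.004, 0.014, 0.981)
t=11.000: state=(0.004, 0.011, 0.985)
t=11.100: state=(0.004, 0.011, 0.985)
compare at T: S=0.004, I=0.011, R=0.985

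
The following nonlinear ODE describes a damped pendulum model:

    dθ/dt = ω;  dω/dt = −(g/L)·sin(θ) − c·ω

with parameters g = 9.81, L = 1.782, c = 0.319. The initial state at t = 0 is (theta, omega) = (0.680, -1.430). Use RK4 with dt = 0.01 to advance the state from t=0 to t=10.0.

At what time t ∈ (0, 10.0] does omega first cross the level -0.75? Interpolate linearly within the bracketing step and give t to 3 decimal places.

t = 0.847

t=0.000: state=(0.680, -1.430)
step 1 (dt=0.01): k1=(-1.430, -3.005), k2=(-1.445, -2.970), k3=(-1.445, -2.970), k4=(-1.460, -2.934); state += dt/6·(k1+2k2+2k3+k4)
t=0.010: state=(0.666, -1.460)
t=0.020: state=(0.651, -1.489)
t=0.030: state=(0.636, -1.517)
continuing one RK4 step at a time; state shown every 50 steps (Δt=0.5):
t=0.500: state=(-0.226, -1.778)
t=0.840: state=(-0.678, -0.776)
next step: t=0.850: state=(-0.686, -0.739) — omega has crossed -0.75
linear interpolation between t=0.840 (-0.77586) and t=0.850 (-0.73875) → t≈0.847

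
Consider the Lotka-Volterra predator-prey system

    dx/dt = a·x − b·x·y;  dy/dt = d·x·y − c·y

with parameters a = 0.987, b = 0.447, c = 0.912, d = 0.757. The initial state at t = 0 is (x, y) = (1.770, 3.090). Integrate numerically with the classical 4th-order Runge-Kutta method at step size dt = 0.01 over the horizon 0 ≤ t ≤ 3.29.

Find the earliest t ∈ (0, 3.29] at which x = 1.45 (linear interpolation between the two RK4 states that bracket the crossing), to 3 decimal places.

t = 0.402

t=0.000: state=(1.770, 3.090)
step 1 (dt=0.01): k1=(-0.698, 1.322), k2=(-0.702, 1.317), k3=(-0.702, 1.317), k4=(-0.705, 1.311); state += dt/6·(k1+2k2+2k3+k4)
t=0.010: state=(1.763, 3.103)
t=0.020: state=(1.756, 3.116)
t=0.030: state=(1.749, 3.129)
continuing one RK4 step at a time; state shown every 20 steps (Δt=0.2):
t=0.200: state=(1.618, 3.328)
t=0.400: state=(1.452, 3.499)
next step: t=0.410: state=(1.443, 3.506) — x has crossed 1.45
linear interpolation between t=0.400 (1.45162) and t=0.410 (1.44325) → t≈0.402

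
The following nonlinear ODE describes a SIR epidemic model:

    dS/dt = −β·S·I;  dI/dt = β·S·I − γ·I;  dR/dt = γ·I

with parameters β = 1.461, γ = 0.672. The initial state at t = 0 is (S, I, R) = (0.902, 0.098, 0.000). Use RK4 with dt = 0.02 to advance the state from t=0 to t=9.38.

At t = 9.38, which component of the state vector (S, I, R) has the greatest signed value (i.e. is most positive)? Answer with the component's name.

largest component: R

t=0.000: state=(0.902, 0.098, 0.000)
step 1 (dt=0.02): k1=(-0.129, 0.063, 0.066), k2=(-0.130, 0.064, 0.066), k3=(-0.130, 0.064, 0.066), k4=(-0.130, 0.064, 0.067); state += dt/6·(k1+2k2+2k3+k4)
t=0.020: state=(0.899, 0.099, 0.001)
t=0.040: state=(0.897, 0.101, 0.003)
t=0.060: state=(0.894, 0.102, 0.004)
continuing one RK4 step at a time; state shown every 25 steps (Δt=0.5):
t=0.500: state=(0.830, 0.132, 0.039)
t=1.000: state=(0.744, 0.168, 0.089)
t=1.500: state=(0.650, 0.199, 0.151)
t=2.000: state=(0.557, 0.221, 0.222)
t=2.500: state=(0.472, 0.230, 0.298)
t=3.000: state=(0.399, 0.226, 0.375)
t=3.500: state=(0.340, 0.211, 0.449)
t=4.000: state=(0.294, 0.190, 0.516)
t=4.500: state=(0.258, 0.166, 0.576)
t=5.000: state=(0.230, 0.142, 0.628)
t=5.500: state=(0.209, 0.119, 0.672)
t=6.000: state=(0.194, 0.098, 0.708)
t=6.500: state=(0.181, 0.081, 0.738)
t=7.000: state=(0.172, 0.066, 0.763)
t=7.500: state=(0.165, 0.053, 0.782)
t=8.000: state=(0.159, 0.043, 0.798)
t=8.500: state=(0.155, 0.034, 0.811)
t=9.000: state=(0.151, 0.027, 0.822)
t=9.380: state=(0.149, 0.023, 0.828)
compare at T: S=0.149, I=0.023, R=0.828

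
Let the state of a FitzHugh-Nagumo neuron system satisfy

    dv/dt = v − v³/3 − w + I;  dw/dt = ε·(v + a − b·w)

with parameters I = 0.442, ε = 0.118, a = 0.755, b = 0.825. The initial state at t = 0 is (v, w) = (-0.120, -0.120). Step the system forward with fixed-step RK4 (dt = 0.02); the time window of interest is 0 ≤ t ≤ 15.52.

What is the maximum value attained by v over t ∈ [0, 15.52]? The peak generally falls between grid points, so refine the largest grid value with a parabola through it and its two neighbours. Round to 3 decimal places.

max v = 1.729

t=0.000: state=(-0.120, -0.120)
step 1 (dt=0.02): k1=(0.443, 0.087), k2=(0.446, 0.087), k3=(0.446, 0.087), k4=(0.450, 0.087); state += dt/6·(k1+2k2+2k3+k4)
t=0.020: state=(-0.111, -0.118)
t=0.040: state=(-0.102, -0.117)
t=0.060: state=(-0.093, -0.115)
continuing one RK4 step at a time; state shown every 50 steps (Δt=1):
t=1.000: state=(0.555, -0.004)
t=2.000: state=(1.490, 0.200)
t=3.000: state=(1.729, 0.454)
t=4.000: state=(1.657, 0.688)
t=5.000: state=(1.541, 0.889)
t=6.000: state=(1.409, 1.057)
t=7.000: state=(1.261, 1.194)
t=8.000: state=(1.084, 1.300)
t=9.000: state=(0.848, 1.374)
t=10.000: state=(0.459, 1.407)
t=11.000: state=(-0.409, 1.370)
t=12.000: state=(-1.736, 1.201)
t=13.000: state=(-1.958, 0.959)
t=14.000: state=(-1.895, 0.738)
t=15.000: state=(-1.817, 0.546)
t=15.520: state=(-1.776, 0.457)
largest grid value and its neighbours: v(2.960)=1.72874, v(2.980)=1.72879, v(3.000)=1.72873
parabola through these three points peaks at t≈2.979 with v≈1.72879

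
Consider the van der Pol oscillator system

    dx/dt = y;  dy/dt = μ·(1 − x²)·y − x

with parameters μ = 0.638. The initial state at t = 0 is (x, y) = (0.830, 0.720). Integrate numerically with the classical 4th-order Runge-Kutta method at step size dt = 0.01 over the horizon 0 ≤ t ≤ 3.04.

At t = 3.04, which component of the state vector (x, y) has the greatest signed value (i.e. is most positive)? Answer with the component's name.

largest component: y

t=0.000: state=(0.830, 0.720)
step 1 (dt=0.01): k1=(0.720, -0.687), k2=(0.717, -0.694), k3=(0.717, -0.694), k4=(0.713, -0.701); state += dt/6·(k1+2k2+2k3+k4)
t=0.010: state=(0.837, 0.713)
t=0.020: state=(0.844, 0.706)
t=0.030: state=(0.851, 0.699)
continuing one RK4 step at a time; state shown every 10 steps (Δt=0.1):
t=0.100: state=(0.898, 0.645)
t=0.200: state=(0.959, 0.557)
t=0.300: state=(1.009, 0.459)
t=0.400: state=(1.050, 0.355)
t=0.500: state=(1.080, 0.246)
t=0.600: state=(1.099, 0.134)
t=0.700: state=(1.107, 0.023)
t=0.800: state=(1.104, -0.087)
t=0.900: state=(1.090, -0.195)
t=1.000: state=(1.065, -0.301)
t=1.100: state=(1.030, -0.403)
t=1.200: state=(0.984, -0.504)
t=1.300: state=(0.929, -0.602)
t=1.400: state=(0.864, -0.700)
t=1.500: state=(0.789, -0.798)
t=1.600: state=(0.704, -0.897)
t=1.700: state=(0.610, -0.997)
t=1.800: state=(0.505, -1.099)
t=1.900: state=(0.390, -1.202)
t=2.000: state=(0.264, -1.306)
t=2.100: state=(0.129, -1.409)
t=2.200: state=(-0.017, -1.507)
t=2.300: state=(-0.173, -1.596)
t=2.400: state=(-0.336, -1.668)
t=2.500: state=(-0.505, -1.714)
t=2.600: state=(-0.678, -1.726)
t=2.700: state=(-0.849, -1.696)
t=2.800: state=(-1.015, -1.616)
t=2.900: state=(-1.171, -1.487)
t=3.000: state=(-1.311, -1.314)
t=3.040: state=(-1.362, -1.235)
compare at T: x=-1.362, y=-1.235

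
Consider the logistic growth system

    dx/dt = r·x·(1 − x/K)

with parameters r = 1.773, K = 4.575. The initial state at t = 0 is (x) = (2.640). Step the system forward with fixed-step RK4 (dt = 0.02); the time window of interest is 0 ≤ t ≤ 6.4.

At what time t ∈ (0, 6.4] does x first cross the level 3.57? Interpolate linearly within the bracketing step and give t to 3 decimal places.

t=0.000: state=(2.640)
step 1 (dt=0.02): k1=(1.980), k2=(1.974), k3=(1.974), k4=(1.968); state += dt/6·(k1+2k2+2k3+k4)
t=0.020: state=(2.679)
t=0.040: state=(2.719)
t=0.060: state=(2.758)
continuing one RK4 step at a time; state shown every 25 steps (Δt=0.5):
t=0.500: state=(3.514)
t=0.520: state=(3.542)
next step: t=0.540: state=(3.570) — x has crossed 3.57
linear interpolation between t=0.520 (3.54233) and t=0.540 (3.57040) → t≈0.540

t = 0.540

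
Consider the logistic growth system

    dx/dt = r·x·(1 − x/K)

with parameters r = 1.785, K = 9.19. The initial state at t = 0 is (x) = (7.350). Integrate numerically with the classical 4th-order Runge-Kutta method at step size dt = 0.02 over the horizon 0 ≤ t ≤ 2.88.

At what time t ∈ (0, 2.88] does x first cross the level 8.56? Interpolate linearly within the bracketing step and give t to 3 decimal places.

t = 0.686

t=0.000: state=(7.350)
step 1 (dt=0.02): k1=(2.627), k2=(2.599), k3=(2.599), k4=(2.571); state += dt/6·(k1+2k2+2k3+k4)
t=0.020: state=(7.402)
t=0.040: state=(7.453)
t=0.060: state=(7.503)
continuing one RK4 step at a time; state shown every 5 steps (Δt=0.1):
t=0.100: state=(7.599)
t=0.200: state=(7.820)
t=0.300: state=(8.015)
t=0.400: state=(8.186)
t=0.500: state=(8.335)
t=0.600: state=(8.464)
t=0.680: state=(8.554)
next step: t=0.700: state=(8.575) — x has crossed 8.56
linear interpolation between t=0.680 (8.55387) and t=0.700 (8.57468) → t≈0.686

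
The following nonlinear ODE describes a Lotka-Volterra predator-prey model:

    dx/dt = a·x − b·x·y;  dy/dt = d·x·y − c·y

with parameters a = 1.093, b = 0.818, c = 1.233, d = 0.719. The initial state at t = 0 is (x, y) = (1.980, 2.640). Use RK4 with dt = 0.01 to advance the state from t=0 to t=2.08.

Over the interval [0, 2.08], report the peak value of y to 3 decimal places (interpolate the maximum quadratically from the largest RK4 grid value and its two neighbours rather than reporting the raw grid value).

t=0.000: state=(1.980, 2.640)
step 1 (dt=0.01): k1=(-2.112, 0.503), k2=(-2.105, 0.484), k3=(-2.104, 0.484), k4=(-2.097, 0.464); state += dt/6·(k1+2k2+2k3+k4)
t=0.010: state=(1.959, 2.645)
t=0.020: state=(1.938, 2.649)
t=0.030: state=(1.917, 2.653)
continuing one RK4 step at a time; state shown every 10 steps (Δt=0.1):
t=0.100: state=(1.777, 2.671)
t=0.200: state=(1.593, 2.665)
t=0.300: state=(1.431, 2.626)
t=0.400: state=(1.291, 2.560)
t=0.500: state=(1.172, 2.472)
t=0.600: state=(1.073, 2.369)
t=0.700: state=(0.990, 2.255)
t=0.800: state=(0.923, 2.135)
t=0.900: state=(0.869, 2.013)
t=1.000: state=(0.826, 1.891)
t=1.100: state=(0.794, 1.772)
t=1.200: state=(0.769, 1.657)
t=1.300: state=(0.753, 1.547)
t=1.400: state=(0.743, 1.443)
t=1.500: state=(0.740, 1.345)
t=1.600: state=(0.742, 1.254)
t=1.700: state=(0.750, 1.170)
t=1.800: state=(0.762, 1.092)
t=1.900: state=(0.780, 1.020)
t=2.000: state=(0.803, 0.955)
t=2.080: state=(0.824, 0.906)
largest grid value and its neighbours: y(0.120)=2.67261, y(0.130)=2.67288, y(0.140)=2.67279
parabola through these three points peaks at t≈0.133 with y≈2.67289

max y = 2.673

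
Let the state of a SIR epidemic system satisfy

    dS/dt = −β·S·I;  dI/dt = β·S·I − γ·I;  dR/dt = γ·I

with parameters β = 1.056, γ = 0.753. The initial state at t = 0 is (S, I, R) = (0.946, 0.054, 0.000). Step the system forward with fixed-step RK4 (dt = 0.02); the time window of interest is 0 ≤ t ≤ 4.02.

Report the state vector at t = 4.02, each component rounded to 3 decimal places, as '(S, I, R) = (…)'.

(S, I, R) = (0.688, 0.085, 0.227)

t=0.000: state=(0.946, 0.054, 0.000)
step 1 (dt=0.02): k1=(-0.054, 0.013, 0.041), k2=(-0.054, 0.013, 0.041), k3=(-0.054, 0.013, 0.041), k4=(-0.054, 0.013, 0.041); state += dt/6·(k1+2k2+2k3+k4)
t=0.020: state=(0.945, 0.054, 0.001)
t=0.040: state=(0.944, 0.055, 0.002)
t=0.060: state=(0.943, 0.055, 0.002)
continuing one RK4 step at a time; state shown every 10 steps (Δt=0.2):
t=0.200: state=(0.935, 0.057, 0.008)
t=0.400: state=(0.924, 0.059, 0.017)
t=0.600: state=(0.912, 0.062, 0.026)
t=0.800: state=(0.900, 0.064, 0.036)
t=1.000: state=(0.887, 0.067, 0.046)
t=1.200: state=(0.875, 0.069, 0.056)
t=1.400: state=(0.862, 0.072, 0.067)
t=1.600: state=(0.849, 0.074, 0.077)
t=1.800: state=(0.835, 0.076, 0.089)
t=2.000: state=(0.822, 0.078, 0.100)
t=2.200: state=(0.808, 0.080, 0.112)
t=2.400: state=(0.795, 0.081, 0.124)
t=2.600: state=(0.781, 0.082, 0.137)
t=2.800: state=(0.768, 0.083, 0.149)
t=3.000: state=(0.754, 0.084, 0.162)
t=3.200: state=(0.741, 0.085, 0.174)
t=3.400: state=(0.728, 0.085, 0.187)
t=3.600: state=(0.715, 0.085, 0.200)
t=3.800: state=(0.702, 0.085, 0.213)
t=4.000: state=(0.689, 0.085, 0.226)
t=4.020: state=(0.688, 0.085, 0.227)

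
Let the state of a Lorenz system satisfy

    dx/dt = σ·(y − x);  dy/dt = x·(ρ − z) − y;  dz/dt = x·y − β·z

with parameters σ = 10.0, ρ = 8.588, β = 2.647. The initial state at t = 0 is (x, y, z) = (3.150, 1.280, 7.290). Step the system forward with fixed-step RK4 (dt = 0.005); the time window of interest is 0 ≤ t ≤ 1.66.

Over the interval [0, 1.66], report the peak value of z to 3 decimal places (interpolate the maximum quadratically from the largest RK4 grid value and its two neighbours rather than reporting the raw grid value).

max z = 9.949

t=0.000: state=(3.150, 1.280, 7.290)
step 1 (dt=0.005): k1=(-18.700, 2.809, -15.265), k2=(-18.162, 2.859, -15.202), k3=(-18.174, 2.861, -15.200), k4=(-17.648, 2.909, -15.136); state += dt/6·(k1+2k2+2k3+k4)
t=0.005: state=(3.059, 1.294, 7.214)
t=0.010: state=(2.973, 1.309, 7.139)
t=0.015: state=(2.893, 1.324, 7.064)
continuing one RK4 step at a time; state shown every 20 steps (Δt=0.1):
t=0.100: state=(2.090, 1.628, 5.909)
t=0.200: state=(1.958, 2.082, 4.856)
t=0.300: state=(2.253, 2.700, 4.165)
t=0.400: state=(2.836, 3.550, 3.896)
t=0.500: state=(3.676, 4.632, 4.168)
t=0.600: state=(4.706, 5.773, 5.142)
t=0.700: state=(5.693, 6.525, 6.817)
t=0.800: state=(6.211, 6.354, 8.683)
t=0.900: state=(5.944, 5.303, 9.822)
t=1.000: state=(5.085, 4.106, 9.806)
t=1.100: state=(4.156, 3.336, 9.005)
t=1.200: state=(3.512, 3.053, 7.962)
t=1.300: state=(3.231, 3.119, 7.009)
t=1.400: state=(3.262, 3.424, 6.303)
t=1.500: state=(3.534, 3.906, 5.928)
t=1.600: state=(3.983, 4.494, 5.940)
t=1.660: state=(4.302, 4.848, 6.144)
largest grid value and its neighbours: z(0.940)=9.94623, z(0.945)=9.94856, z(0.950)=9.94811
parabola through these three points peaks at t≈0.947 with z≈9.94872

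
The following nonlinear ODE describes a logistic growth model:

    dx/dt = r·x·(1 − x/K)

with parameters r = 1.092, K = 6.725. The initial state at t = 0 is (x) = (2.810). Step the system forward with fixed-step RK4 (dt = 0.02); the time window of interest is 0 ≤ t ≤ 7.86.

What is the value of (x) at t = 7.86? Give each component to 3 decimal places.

(x) = (6.723)

t=0.000: state=(2.810)
step 1 (dt=0.02): k1=(1.786), k2=(1.790), k3=(1.790), k4=(1.793); state += dt/6·(k1+2k2+2k3+k4)
t=0.020: state=(2.846)
t=0.040: state=(2.882)
t=0.060: state=(2.918)
continuing one RK4 step at a time; state shown every 25 steps (Δt=0.5):
t=0.500: state=(3.722)
t=1.000: state=(4.583)
t=1.500: state=(5.292)
t=2.000: state=(5.813)
t=2.500: state=(6.165)
t=3.000: state=(6.389)
t=3.500: state=(6.526)
t=4.000: state=(6.608)
t=4.500: state=(6.657)
t=5.000: state=(6.685)
t=5.500: state=(6.702)
t=6.000: state=(6.712)
t=6.500: state=(6.717)
t=7.000: state=(6.721)
t=7.500: state=(6.722)
t=7.860: state=(6.723)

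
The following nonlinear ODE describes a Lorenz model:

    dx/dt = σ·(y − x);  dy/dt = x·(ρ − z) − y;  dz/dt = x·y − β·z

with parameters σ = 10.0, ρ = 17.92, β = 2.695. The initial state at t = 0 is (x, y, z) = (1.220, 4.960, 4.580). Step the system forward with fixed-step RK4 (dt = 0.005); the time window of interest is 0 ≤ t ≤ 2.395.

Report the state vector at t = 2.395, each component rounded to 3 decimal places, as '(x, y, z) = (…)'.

(x, y, z) = (6.222, 9.933, 7.775)

t=0.000: state=(1.220, 4.960, 4.580)
step 1 (dt=0.005): k1=(37.400, 11.315, -6.292), k2=(36.748, 12.554, -5.749), k3=(36.795, 12.528, -5.756), k4=(36.187, 13.747, -5.214); state += dt/6·(k1+2k2+2k3+k4)
t=0.005: state=(1.404, 5.023, 4.551)
t=0.010: state=(1.582, 5.097, 4.528)
t=0.015: state=(1.756, 5.183, 4.510)
continuing one RK4 step at a time; state shown every 20 steps (Δt=0.1):
t=0.100: state=(4.565, 8.160, 5.220)
t=0.200: state=(8.922, 13.852, 10.719)
t=0.300: state=(12.603, 13.537, 22.660)
t=0.400: state=(9.575, 3.679, 26.126)
t=0.500: state=(3.967, -0.417, 20.648)
t=0.600: state=(1.102, -0.504, 15.660)
t=0.700: state=(0.184, -0.265, 11.942)
t=0.800: state=(-0.076, -0.225, 9.120)
t=0.900: state=(-0.205, -0.340, 6.969)
t=1.000: state=(-0.387, -0.634, 5.335)
t=1.100: state=(-0.752, -1.270, 4.122)
t=1.200: state=(-1.529, -2.641, 3.340)
t=1.300: state=(-3.194, -5.559, 3.389)
t=1.400: state=(-6.568, -11.039, 6.160)
t=1.500: state=(-11.535, -15.969, 16.226)
t=1.600: state=(-12.323, -8.622, 27.069)
t=1.700: state=(-6.369, -0.103, 23.865)
t=1.800: state=(-1.766, 1.131, 17.990)
t=1.900: state=(-0.012, 0.930, 13.676)
t=2.000: state=(0.605, 1.050, 10.475)
t=2.100: state=(1.079, 1.652, 8.100)
t=2.200: state=(1.878, 2.974, 6.482)
t=2.300: state=(3.452, 5.614, 5.945)
t=2.395: state=(6.222, 9.933, 7.775)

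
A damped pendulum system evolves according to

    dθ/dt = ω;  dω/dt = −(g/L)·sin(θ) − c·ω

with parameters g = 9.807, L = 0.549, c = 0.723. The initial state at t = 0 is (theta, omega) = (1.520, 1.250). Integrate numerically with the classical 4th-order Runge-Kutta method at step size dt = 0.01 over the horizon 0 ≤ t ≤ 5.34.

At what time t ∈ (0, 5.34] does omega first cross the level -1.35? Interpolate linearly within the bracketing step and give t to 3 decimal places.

t=0.000: state=(1.520, 1.250)
step 1 (dt=0.01): k1=(1.250, -18.744), k2=(1.156, -18.682), k3=(1.157, -18.682), k4=(1.063, -18.618); state += dt/6·(k1+2k2+2k3+k4)
t=0.010: state=(1.532, 1.063)
t=0.020: state=(1.541, 0.878)
t=0.030: state=(1.549, 0.693)
t=0.140: state=(1.517, -1.248)
next step: t=0.150: state=(1.504, -1.417) — omega has crossed -1.35
linear interpolation between t=0.140 (-1.24796) and t=0.150 (-1.41664) → t≈0.146

t = 0.146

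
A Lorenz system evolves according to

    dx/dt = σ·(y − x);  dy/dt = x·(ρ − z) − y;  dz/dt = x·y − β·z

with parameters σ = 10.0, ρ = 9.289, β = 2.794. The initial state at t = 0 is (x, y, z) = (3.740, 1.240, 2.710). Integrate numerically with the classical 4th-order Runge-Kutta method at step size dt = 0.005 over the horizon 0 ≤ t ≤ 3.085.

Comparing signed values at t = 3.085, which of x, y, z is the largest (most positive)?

largest component: z

t=0.000: state=(3.740, 1.240, 2.710)
step 1 (dt=0.005): k1=(-25.000, 23.365, -2.934), k2=(-23.791, 22.923, -2.776), k3=(-23.832, 22.942, -2.778), k4=(-22.661, 22.517, -2.628); state += dt/6·(k1+2k2+2k3+k4)
t=0.005: state=(3.621, 1.355, 2.696)
t=0.010: state=(3.513, 1.465, 2.684)
t=0.015: state=(3.416, 1.572, 2.673)
continuing one RK4 step at a time; state shown every 20 steps (Δt=0.1):
t=0.100: state=(2.868, 3.069, 2.642)
t=0.200: state=(3.594, 4.722, 3.092)
t=0.300: state=(4.970, 6.524, 4.471)
t=0.400: state=(6.494, 7.838, 7.082)
t=0.500: state=(7.318, 7.478, 10.148)
t=0.600: state=(6.738, 5.513, 11.739)
t=0.700: state=(5.234, 3.651, 11.228)
t=0.800: state=(3.861, 2.772, 9.715)
t=0.900: state=(3.092, 2.627, 8.136)
t=1.000: state=(2.878, 2.889, 6.855)
t=1.100: state=(3.071, 3.431, 5.996)
t=1.200: state=(3.575, 4.213, 5.642)
t=1.300: state=(4.320, 5.150, 5.890)
t=1.400: state=(5.174, 6.007, 6.796)
t=1.500: state=(5.875, 6.384, 8.183)
t=1.600: state=(6.097, 6.009, 9.482)
t=1.700: state=(5.726, 5.120, 10.059)
t=1.800: state=(5.018, 4.277, 9.791)
t=1.900: state=(4.354, 3.805, 9.029)
t=2.000: state=(3.956, 3.715, 8.169)
t=2.100: state=(3.865, 3.915, 7.465)
t=2.200: state=(4.035, 4.314, 7.057)
t=2.300: state=(4.394, 4.817, 7.019)
t=2.400: state=(4.843, 5.293, 7.358)
t=2.500: state=(5.245, 5.572, 7.978)
t=2.600: state=(5.455, 5.532, 8.650)
t=2.700: state=(5.394, 5.205, 9.097)
t=2.800: state=(5.115, 4.772, 9.165)
t=2.900: state=(4.764, 4.428, 8.902)
t=3.000: state=(4.483, 4.269, 8.472)
t=3.085: state=(4.359, 4.283, 8.104)
compare at T: x=4.359, y=4.283, z=8.104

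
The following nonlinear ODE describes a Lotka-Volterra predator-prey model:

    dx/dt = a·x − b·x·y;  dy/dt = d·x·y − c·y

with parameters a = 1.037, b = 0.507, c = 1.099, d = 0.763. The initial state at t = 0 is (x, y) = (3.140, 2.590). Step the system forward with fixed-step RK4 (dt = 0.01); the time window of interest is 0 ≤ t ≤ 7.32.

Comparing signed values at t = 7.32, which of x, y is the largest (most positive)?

t=0.000: state=(3.140, 2.590)
step 1 (dt=0.01): k1=(-0.867, 3.359), k2=(-0.893, 3.372), k3=(-0.893, 3.372), k4=(-0.918, 3.385); state += dt/6·(k1+2k2+2k3+k4)
t=0.010: state=(3.131, 2.624)
t=0.020: state=(3.122, 2.658)
t=0.030: state=(3.112, 2.692)
continuing one RK4 step at a time; state shown every 25 steps (Δt=0.25):
t=0.250: state=(2.772, 3.474)
t=0.500: state=(2.196, 4.247)
t=0.750: state=(1.613, 4.634)
t=1.000: state=(1.161, 4.576)
t=1.250: state=(0.861, 4.207)
t=1.500: state=(0.675, 3.695)
t=1.750: state=(0.567, 3.157)
t=2.000: state=(0.509, 2.656)
t=2.250: state=(0.484, 2.218)
t=2.500: state=(0.486, 1.848)
t=2.750: state=(0.508, 1.543)
t=3.000: state=(0.550, 1.296)
t=3.250: state=(0.613, 1.100)
t=3.500: state=(0.698, 0.947)
t=3.750: state=(0.808, 0.830)
t=4.000: state=(0.949, 0.745)
t=4.250: state=(1.123, 0.689)
t=4.500: state=(1.336, 0.662)
t=4.750: state=(1.592, 0.664)
t=5.000: state=(1.893, 0.703)
t=5.250: state=(2.233, 0.792)
t=5.500: state=(2.593, 0.953)
t=5.750: state=(2.932, 1.227)
t=6.000: state=(3.168, 1.673)
t=6.250: state=(3.192, 2.341)
t=6.500: state=(2.915, 3.200)
t=6.750: state=(2.383, 4.041)
t=7.000: state=(1.782, 4.565)
t=7.250: state=(1.283, 4.635)
t=7.320: state=(1.171, 4.582)
compare at T: x=1.171, y=4.582

largest component: y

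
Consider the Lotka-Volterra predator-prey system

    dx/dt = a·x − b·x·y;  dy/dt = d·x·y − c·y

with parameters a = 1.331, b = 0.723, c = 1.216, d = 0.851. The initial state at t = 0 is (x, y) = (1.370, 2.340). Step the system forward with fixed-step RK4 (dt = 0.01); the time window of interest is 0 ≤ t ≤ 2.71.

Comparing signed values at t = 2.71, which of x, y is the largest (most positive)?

largest component: x

t=0.000: state=(1.370, 2.340)
step 1 (dt=0.01): k1=(-0.494, -0.117), k2=(-0.493, -0.122), k3=(-0.493, -0.122), k4=(-0.491, -0.127); state += dt/6·(k1+2k2+2k3+k4)
t=0.010: state=(1.365, 2.339)
t=0.020: state=(1.360, 2.337)
t=0.030: state=(1.355, 2.336)
continuing one RK4 step at a time; state shown every 10 steps (Δt=0.1):
t=0.100: state=(1.322, 2.324)
t=0.200: state=(1.278, 2.298)
t=0.300: state=(1.238, 2.265)
t=0.400: state=(1.202, 2.225)
t=0.500: state=(1.171, 2.179)
t=0.600: state=(1.145, 2.130)
t=0.700: state=(1.123, 2.077)
t=0.800: state=(1.107, 2.022)
t=0.900: state=(1.094, 1.966)
t=1.000: state=(1.087, 1.910)
t=1.100: state=(1.083, 1.855)
t=1.200: state=(1.084, 1.801)
t=1.300: state=(1.090, 1.750)
t=1.400: state=(1.099, 1.701)
t=1.500: state=(1.112, 1.654)
t=1.600: state=(1.129, 1.611)
t=1.700: state=(1.149, 1.572)
t=1.800: state=(1.173, 1.537)
t=1.900: state=(1.201, 1.505)
t=2.000: state=(1.232, 1.478)
t=2.100: state=(1.265, 1.456)
t=2.200: state=(1.302, 1.438)
t=2.300: state=(1.341, 1.425)
t=2.400: state=(1.383, 1.417)
t=2.500: state=(1.426, 1.414)
t=2.600: state=(1.471, 1.416)
t=2.700: state=(1.516, 1.424)
t=2.710: state=(1.521, 1.425)
compare at T: x=1.521, y=1.425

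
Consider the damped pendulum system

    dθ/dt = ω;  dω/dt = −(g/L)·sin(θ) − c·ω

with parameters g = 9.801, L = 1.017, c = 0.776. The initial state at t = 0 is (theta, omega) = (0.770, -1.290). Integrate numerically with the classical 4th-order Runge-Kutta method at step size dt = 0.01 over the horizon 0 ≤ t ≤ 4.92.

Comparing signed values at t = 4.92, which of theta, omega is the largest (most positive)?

largest component: omega

t=0.000: state=(0.770, -1.290)
step 1 (dt=0.01): k1=(-1.290, -5.708), k2=(-1.319, -5.641), k3=(-1.318, -5.640), k4=(-1.346, -5.572); state += dt/6·(k1+2k2+2k3+k4)
t=0.010: state=(0.757, -1.346)
t=0.020: state=(0.743, -1.401)
t=0.030: state=(0.729, -1.455)
continuing one RK4 step at a time; state shown every 20 steps (Δt=0.2):
t=0.200: state=(0.418, -2.112)
t=0.400: state=(-0.022, -2.148)
t=0.600: state=(-0.391, -1.447)
t=0.800: state=(-0.576, -0.378)
t=1.000: state=(-0.545, 0.651)
t=1.200: state=(-0.339, 1.334)
t=1.400: state=(-0.048, 1.482)
t=1.600: state=(0.218, 1.100)
t=1.800: state=(0.371, 0.401)
t=2.000: state=(0.376, -0.328)
t=2.200: state=(0.254, -0.846)
t=2.400: state=(0.062, -1.005)
t=2.600: state=(-0.123, -0.796)
t=2.800: state=(-0.240, -0.343)
t=3.000: state=(-0.257, 0.160)
t=3.200: state=(-0.184, 0.537)
t=3.400: state=(-0.058, 0.677)
t=3.600: state=(0.070, 0.563)
t=3.800: state=(0.155, 0.272)
t=4.000: state=(0.175, -0.071)
t=4.200: state=(0.132, -0.340)
t=4.400: state=(0.049, -0.454)
t=4.600: state=(-0.038, -0.395)
t=4.800: state=(-0.100, -0.208)
t=4.920: state=(-0.117, -0.068)
compare at T: theta=-0.117, omega=-0.068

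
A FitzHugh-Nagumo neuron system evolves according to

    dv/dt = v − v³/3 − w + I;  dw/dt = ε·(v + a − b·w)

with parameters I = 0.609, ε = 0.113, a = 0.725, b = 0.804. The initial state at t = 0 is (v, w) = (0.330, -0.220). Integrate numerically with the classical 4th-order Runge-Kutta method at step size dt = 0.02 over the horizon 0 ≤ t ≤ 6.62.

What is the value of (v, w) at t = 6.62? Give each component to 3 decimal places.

t=0.000: state=(0.330, -0.220)
step 1 (dt=0.02): k1=(1.147, 0.139), k2=(1.156, 0.140), k3=(1.156, 0.140), k4=(1.165, 0.142); state += dt/6·(k1+2k2+2k3+k4)
t=0.020: state=(0.353, -0.217)
t=0.040: state=(0.377, -0.214)
t=0.060: state=(0.400, -0.211)
continuing one RK4 step at a time; state shown every 25 steps (Δt=0.5):
t=0.500: state=(0.991, -0.134)
t=1.000: state=(1.593, -0.015)
t=1.500: state=(1.850, 0.122)
t=2.000: state=(1.891, 0.260)
t=2.500: state=(1.864, 0.393)
t=3.000: state=(1.819, 0.517)
t=3.500: state=(1.770, 0.633)
t=4.000: state=(1.718, 0.742)
t=4.500: state=(1.665, 0.842)
t=5.000: state=(1.611, 0.935)
t=5.500: state=(1.556, 1.021)
t=6.000: state=(1.499, 1.100)
t=6.500: state=(1.441, 1.173)
t=6.620: state=(1.426, 1.189)

(v, w) = (1.426, 1.189)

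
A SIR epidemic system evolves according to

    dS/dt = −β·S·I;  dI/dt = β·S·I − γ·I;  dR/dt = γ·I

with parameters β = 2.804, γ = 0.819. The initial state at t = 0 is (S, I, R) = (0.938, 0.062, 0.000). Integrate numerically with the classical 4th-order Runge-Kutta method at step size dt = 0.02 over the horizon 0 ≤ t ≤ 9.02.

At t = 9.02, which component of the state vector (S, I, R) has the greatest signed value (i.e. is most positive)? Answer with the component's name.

largest component: R

t=0.000: state=(0.938, 0.062, 0.000)
step 1 (dt=0.02): k1=(-0.163, 0.112, 0.051), k2=(-0.166, 0.114, 0.052), k3=(-0.166, 0.114, 0.052), k4=(-0.168, 0.116, 0.053); state += dt/6·(k1+2k2+2k3+k4)
t=0.020: state=(0.935, 0.064, 0.001)
t=0.040: state=(0.931, 0.067, 0.002)
t=0.060: state=(0.928, 0.069, 0.003)
continuing one RK4 step at a time; state shown every 25 steps (Δt=0.5):
t=0.500: state=(0.818, 0.142, 0.040)
t=1.000: state=(0.618, 0.260, 0.122)
t=1.500: state=(0.399, 0.351, 0.250)
t=2.000: state=(0.240, 0.362, 0.398)
t=2.500: state=(0.149, 0.313, 0.538)
t=3.000: state=(0.100, 0.247, 0.653)
t=3.500: state=(0.074, 0.185, 0.741)
t=4.000: state=(0.059, 0.135, 0.806)
t=4.500: state=(0.051, 0.097, 0.853)
t=5.000: state=(0.045, 0.069, 0.886)
t=5.500: state=(0.042, 0.048, 0.910)
t=6.000: state=(0.039, 0.034, 0.927)
t=6.500: state=(0.038, 0.024, 0.938)
t=7.000: state=(0.037, 0.017, 0.947)
t=7.500: state=(0.036, 0.012, 0.952)
t=8.000: state=(0.035, 0.008, 0.956)
t=8.500: state=(0.035, 0.006, 0.959)
t=9.000: state=(0.035, 0.004, 0.961)
t=9.020: state=(0.035, 0.004, 0.961)
compare at T: S=0.035, I=0.004, R=0.961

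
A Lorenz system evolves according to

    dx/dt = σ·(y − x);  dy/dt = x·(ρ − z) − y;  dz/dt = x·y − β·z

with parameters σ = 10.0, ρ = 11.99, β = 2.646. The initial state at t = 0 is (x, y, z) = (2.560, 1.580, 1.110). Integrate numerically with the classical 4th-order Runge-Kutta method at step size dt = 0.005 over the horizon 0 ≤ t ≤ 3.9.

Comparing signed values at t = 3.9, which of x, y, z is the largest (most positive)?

largest component: z

t=0.000: state=(2.560, 1.580, 1.110)
step 1 (dt=0.005): k1=(-9.800, 26.273, 1.108), k2=(-8.898, 25.934, 1.228), k3=(-8.929, 25.958, 1.229), k4=(-8.056, 25.642, 1.347); state += dt/6·(k1+2k2+2k3+k4)
t=0.005: state=(2.515, 1.710, 1.116)
t=0.010: state=(2.479, 1.837, 1.123)
t=0.015: state=(2.451, 1.961, 1.132)
continuing one RK4 step at a time; state shown every 40 steps (Δt=0.2):
t=0.200: state=(4.643, 7.043, 2.966)
t=0.400: state=(9.678, 10.566, 13.899)
t=0.600: state=(5.204, 1.937, 15.636)
t=0.800: state=(1.602, 1.040, 9.718)
t=1.000: state=(1.591, 1.990, 6.058)
t=1.200: state=(3.192, 4.477, 4.755)
t=1.400: state=(6.792, 8.808, 8.343)
t=1.600: state=(7.879, 6.369, 15.354)
t=1.800: state=(3.927, 2.466, 12.528)
t=2.000: state=(2.758, 2.874, 8.558)
t=2.200: state=(3.951, 4.993, 7.043)
t=2.400: state=(6.535, 7.769, 9.711)
t=2.600: state=(6.999, 6.048, 13.859)
t=2.800: state=(4.508, 3.516, 12.089)
t=3.000: state=(3.728, 3.886, 9.265)
t=3.200: state=(4.833, 5.695, 8.622)
t=3.400: state=(6.494, 7.012, 11.055)
t=3.600: state=(6.134, 5.363, 12.890)
t=3.800: state=(4.621, 4.123, 11.304)
t=3.900: state=(4.329, 4.242, 10.293)
compare at T: x=4.329, y=4.242, z=10.293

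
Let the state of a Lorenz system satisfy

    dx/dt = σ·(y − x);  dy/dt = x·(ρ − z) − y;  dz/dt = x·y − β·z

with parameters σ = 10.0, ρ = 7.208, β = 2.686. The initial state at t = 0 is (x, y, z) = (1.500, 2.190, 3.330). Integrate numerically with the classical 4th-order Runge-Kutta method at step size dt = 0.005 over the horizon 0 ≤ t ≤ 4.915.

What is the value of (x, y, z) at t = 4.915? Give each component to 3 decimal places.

t=0.000: state=(1.500, 2.190, 3.330)
step 1 (dt=0.005): k1=(6.900, 3.627, -5.659), k2=(6.818, 3.706, -5.570), k3=(6.822, 3.705, -5.571), k4=(6.744, 3.783, -5.481); state += dt/6·(k1+2k2+2k3+k4)
t=0.005: state=(1.534, 2.209, 3.302)
t=0.010: state=(1.567, 2.228, 3.275)
t=0.015: state=(1.600, 2.248, 3.249)
continuing one RK4 step at a time; state shown every 40 steps (Δt=0.2):
t=0.200: state=(2.739, 3.432, 2.901)
t=0.400: state=(4.365, 5.229, 4.188)
t=0.600: state=(5.563, 5.707, 6.993)
t=0.800: state=(4.807, 4.081, 8.108)
t=1.000: state=(3.503, 3.049, 6.889)
t=1.200: state=(3.093, 3.112, 5.520)
t=1.400: state=(3.452, 3.760, 4.950)
t=1.600: state=(4.171, 4.533, 5.390)
t=1.800: state=(4.664, 4.748, 6.429)
t=2.000: state=(4.473, 4.238, 6.975)
t=2.200: state=(3.961, 3.739, 6.631)
t=2.400: state=(3.704, 3.676, 6.026)
t=2.600: state=(3.818, 3.943, 5.724)
t=2.800: state=(4.114, 4.260, 5.883)
t=3.000: state=(4.311, 4.347, 6.282)
t=3.200: state=(4.252, 4.169, 6.507)
t=3.400: state=(4.057, 3.964, 6.401)
t=3.600: state=(3.939, 3.919, 6.158)
t=3.800: state=(3.974, 4.021, 6.021)
t=4.000: state=(4.091, 4.150, 6.076)
t=4.200: state=(4.172, 4.188, 6.230)
t=4.400: state=(4.154, 4.124, 6.324)
t=4.600: state=(4.079, 4.042, 6.291)
t=4.800: state=(4.028, 4.018, 6.195)
t=4.915: state=(4.027, 4.035, 6.152)

(x, y, z) = (4.027, 4.035, 6.152)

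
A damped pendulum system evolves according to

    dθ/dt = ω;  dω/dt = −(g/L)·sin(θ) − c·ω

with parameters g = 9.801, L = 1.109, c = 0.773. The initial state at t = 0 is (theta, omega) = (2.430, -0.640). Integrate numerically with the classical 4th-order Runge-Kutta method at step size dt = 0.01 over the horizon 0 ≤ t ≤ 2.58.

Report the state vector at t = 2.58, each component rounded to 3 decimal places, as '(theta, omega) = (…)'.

(theta, omega) = (0.784, -0.346)

t=0.000: state=(2.430, -0.640)
step 1 (dt=0.01): k1=(-0.640, -5.277), k2=(-0.666, -5.278), k3=(-0.666, -5.279), k4=(-0.693, -5.280); state += dt/6·(k1+2k2+2k3+k4)
t=0.010: state=(2.423, -0.693)
t=0.020: state=(2.416, -0.746)
t=0.030: state=(2.408, -0.799)
continuing one RK4 step at a time; state shown every 10 steps (Δt=0.1):
t=0.100: state=(2.339, -1.174)
t=0.200: state=(2.194, -1.736)
t=0.300: state=(1.991, -2.342)
t=0.400: state=(1.725, -2.980)
t=0.500: state=(1.395, -3.605)
t=0.600: state=(1.007, -4.125)
t=0.700: state=(0.578, -4.419)
t=0.800: state=(0.135, -4.382)
t=0.900: state=(-0.287, -3.987)
t=1.000: state=(-0.653, -3.301)
t=1.100: state=(-0.941, -2.444)
t=1.200: state=(-1.140, -1.526)
t=1.300: state=(-1.247, -0.620)
t=1.400: state=(-1.265, 0.237)
t=1.500: state=(-1.202, 1.024)
t=1.600: state=(-1.064, 1.719)
t=1.700: state=(-0.862, 2.290)
t=1.800: state=(-0.612, 2.690)
t=1.900: state=(-0.331, 2.875)
t=2.000: state=(-0.045, 2.818)
t=2.100: state=(0.224, 2.528)
t=2.200: state=(0.455, 2.053)
t=2.300: state=(0.631, 1.457)
t=2.400: state=(0.744, 0.805)
t=2.500: state=(0.792, 0.151)
t=2.580: state=(0.784, -0.346)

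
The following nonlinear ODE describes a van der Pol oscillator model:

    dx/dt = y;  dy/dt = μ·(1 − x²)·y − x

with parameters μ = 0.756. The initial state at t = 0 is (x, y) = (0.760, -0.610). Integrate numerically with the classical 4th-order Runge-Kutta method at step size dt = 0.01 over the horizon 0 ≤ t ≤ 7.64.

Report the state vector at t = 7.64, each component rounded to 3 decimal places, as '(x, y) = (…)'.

(x, y) = (-1.102, -2.332)

t=0.000: state=(0.760, -0.610)
step 1 (dt=0.01): k1=(-0.610, -0.955), k2=(-0.615, -0.955), k3=(-0.615, -0.955), k4=(-0.620, -0.956); state += dt/6·(k1+2k2+2k3+k4)
t=0.010: state=(0.754, -0.620)
t=0.020: state=(0.748, -0.629)
t=0.030: state=(0.741, -0.639)
continuing one RK4 step at a time; state shown every 25 steps (Δt=0.25):
t=0.250: state=(0.577, -0.854)
t=0.500: state=(0.331, -1.116)
t=0.750: state=(0.018, -1.389)
t=1.000: state=(-0.360, -1.621)
t=1.250: state=(-0.779, -1.689)
t=1.500: state=(-1.178, -1.452)
t=1.750: state=(-1.481, -0.939)
t=2.000: state=(-1.643, -0.369)
t=2.250: state=(-1.675, 0.091)
t=2.500: state=(-1.609, 0.418)
t=2.750: state=(-1.473, 0.663)
t=3.000: state=(-1.280, 0.877)
t=3.250: state=(-1.033, 1.104)
t=3.500: state=(-0.724, 1.376)
t=3.750: state=(-0.339, 1.716)
t=4.000: state=(0.137, 2.093)
t=4.250: state=(0.696, 2.328)
t=4.500: state=(1.261, 2.089)
t=4.750: state=(1.695, 1.322)
t=5.000: state=(1.917, 0.485)
t=5.250: state=(1.960, -0.092)
t=5.500: state=(1.891, -0.433)
t=5.750: state=(1.754, -0.649)
t=6.000: state=(1.570, -0.820)
t=6.250: state=(1.344, -0.993)
t=6.500: state=(1.071, -1.200)
t=6.750: state=(0.738, -1.471)
t=7.000: state=(0.328, -1.824)
t=7.250: state=(-0.177, -2.216)
t=7.500: state=(-0.766, -2.433)
t=7.640: state=(-1.102, -2.332)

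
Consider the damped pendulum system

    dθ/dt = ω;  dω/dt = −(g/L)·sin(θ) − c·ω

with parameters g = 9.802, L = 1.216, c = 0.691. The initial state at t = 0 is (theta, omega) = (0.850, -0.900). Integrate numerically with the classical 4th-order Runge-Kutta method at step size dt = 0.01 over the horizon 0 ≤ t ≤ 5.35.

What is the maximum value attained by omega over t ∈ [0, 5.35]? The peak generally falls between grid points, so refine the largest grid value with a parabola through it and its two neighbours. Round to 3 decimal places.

t=0.000: state=(0.850, -0.900)
step 1 (dt=0.01): k1=(-0.900, -5.434), k2=(-0.927, -5.391), k3=(-0.927, -5.391), k4=(-0.954, -5.347); state += dt/6·(k1+2k2+2k3+k4)
t=0.010: state=(0.841, -0.954)
t=0.020: state=(0.831, -1.007)
t=0.030: state=(0.821, -1.059)
continuing one RK4 step at a time; state shown every 20 steps (Δt=0.2):
t=0.200: state=(0.575, -1.778)
t=0.400: state=(0.176, -2.098)
t=0.600: state=(-0.221, -1.779)
t=0.800: state=(-0.504, -0.994)
t=1.000: state=(-0.608, -0.050)
t=1.200: state=(-0.531, 0.785)
t=1.400: state=(-0.315, 1.309)
t=1.600: state=(-0.036, 1.400)
t=1.800: state=(0.217, 1.072)
t=2.000: state=(0.374, 0.478)
t=2.200: state=(0.404, -0.171)
t=2.400: state=(0.315, -0.689)
t=2.600: state=(0.146, -0.947)
t=2.800: state=(-0.043, -0.898)
t=3.000: state=(-0.196, -0.593)
t=3.200: state=(-0.271, -0.156)
t=3.400: state=(-0.259, 0.269)
t=3.600: state=(-0.173, 0.562)
t=3.800: state=(-0.047, 0.655)
t=4.000: state=(0.076, 0.544)
t=4.200: state=(0.161, 0.289)
t=4.400: state=(0.188, -0.018)
t=4.600: state=(0.157, -0.279)
t=4.800: state=(0.084, -0.426)
t=5.000: state=(-0.004, -0.430)
t=5.200: state=(-0.080, -0.307)
t=5.350: state=(-0.115, -0.163)
largest grid value and its neighbours: omega(1.530)=1.42030, omega(1.540)=1.42081, omega(1.550)=1.42018
parabola through these three points peaks at t≈1.539 with omega≈1.42081

max omega = 1.421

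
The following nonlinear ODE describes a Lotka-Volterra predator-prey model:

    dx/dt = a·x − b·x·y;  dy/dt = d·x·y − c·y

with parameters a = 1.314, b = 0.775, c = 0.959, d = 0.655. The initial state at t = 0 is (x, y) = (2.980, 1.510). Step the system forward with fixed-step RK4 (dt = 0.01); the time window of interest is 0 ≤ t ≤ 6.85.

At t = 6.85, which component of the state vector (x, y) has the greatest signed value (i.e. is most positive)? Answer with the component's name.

largest component: y

t=0.000: state=(2.980, 1.510)
step 1 (dt=0.01): k1=(0.428, 1.499), k2=(0.411, 1.509), k3=(0.411, 1.509), k4=(0.394, 1.518); state += dt/6·(k1+2k2+2k3+k4)
t=0.010: state=(2.984, 1.525)
t=0.020: state=(2.988, 1.540)
t=0.030: state=(2.991, 1.556)
continuing one RK4 step at a time; state shown every 25 steps (Δt=0.25):
t=0.250: state=(2.968, 1.940)
t=0.500: state=(2.699, 2.436)
t=0.750: state=(2.236, 2.876)
t=1.000: state=(1.729, 3.129)
t=1.250: state=(1.302, 3.151)
t=1.500: state=(0.996, 2.987)
t=1.750: state=(0.795, 2.718)
t=2.000: state=(0.672, 2.410)
t=2.250: state=(0.603, 2.103)
t=2.500: state=(0.573, 1.821)
t=2.750: state=(0.573, 1.573)
t=3.000: state=(0.599, 1.362)
t=3.250: state=(0.650, 1.187)
t=3.500: state=(0.728, 1.045)
t=3.750: state=(0.835, 0.934)
t=4.000: state=(0.976, 0.852)
t=4.250: state=(1.156, 0.798)
t=4.500: state=(1.380, 0.772)
t=4.750: state=(1.650, 0.778)
t=5.000: state=(1.964, 0.822)
t=5.250: state=(2.307, 0.918)
t=5.500: state=(2.643, 1.083)
t=5.750: state=(2.906, 1.345)
t=6.000: state=(3.005, 1.722)
t=6.250: state=(2.858, 2.197)
t=6.500: state=(2.472, 2.682)
t=6.750: state=(1.967, 3.037)
t=6.850: state=(1.767, 3.118)
compare at T: x=1.767, y=3.118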